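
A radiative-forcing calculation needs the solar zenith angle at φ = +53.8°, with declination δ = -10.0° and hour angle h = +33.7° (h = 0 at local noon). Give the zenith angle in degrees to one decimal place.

θ_z = 69.9°

cos θ_z = sin φ sin δ + cos φ cos δ cos h = -0.140127 + 0.483892 = 0.343765.
θ_z = arccos(0.343765) = 69.9°.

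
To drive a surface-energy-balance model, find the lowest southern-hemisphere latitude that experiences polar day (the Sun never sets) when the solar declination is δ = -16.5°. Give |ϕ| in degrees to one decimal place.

|ϕ| = 73.5°

Polar day requires cos h₀ = −tan ϕ tan δ ≤ −1, i.e. tan ϕ tan δ ≥ 1.
The boundary is |tan ϕ| · |tan δ| = 1, so |ϕ| = 90° − |δ| = 90° − 16.5° = 73.5° in the southern hemisphere.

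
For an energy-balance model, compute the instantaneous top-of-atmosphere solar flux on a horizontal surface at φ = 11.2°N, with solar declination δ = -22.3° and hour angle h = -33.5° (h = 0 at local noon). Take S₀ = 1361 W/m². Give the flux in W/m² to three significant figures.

930 W/m²

cos θ_z = sin φ sin δ + cos φ cos δ cos h = -0.073703 + 0.756826 = 0.683123.
Flux = S₀ · cos θ_z = 1361 × 0.683123 = 929.7 W/m².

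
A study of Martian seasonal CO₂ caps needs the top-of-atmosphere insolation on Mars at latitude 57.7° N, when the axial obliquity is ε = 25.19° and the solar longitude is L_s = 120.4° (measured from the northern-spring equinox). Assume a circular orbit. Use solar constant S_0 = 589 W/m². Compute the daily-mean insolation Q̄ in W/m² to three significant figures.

Solar declination: sin δ = sin ε · sin L_s = sin 25.19° × sin 120.4° = 0.36710, so δ = +21.537°.
cos h₀ = −tan(+57.7°) tan(+21.537°) = -0.6243, h₀ = 2.2450 rad.
Bracket: h₀ sin ϕ sin δ + cos ϕ cos δ sin h₀ = 2.2450×0.84526×0.36710 + 0.53435×0.93018×0.78119 = 0.696612 + 0.388284 = 1.084896.
Q̄ = (S_0/π) × [bracket] = (589/π) × 1.084896 = 203.4 W/m².

Q̄ ≈ 203 W/m²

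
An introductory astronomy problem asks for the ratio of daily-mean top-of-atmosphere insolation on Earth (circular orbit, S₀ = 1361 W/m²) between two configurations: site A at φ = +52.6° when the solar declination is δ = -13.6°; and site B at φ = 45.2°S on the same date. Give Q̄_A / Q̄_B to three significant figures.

Q̄_A / Q̄_B ≈ 0.338

— Configuration A (φ=+52.6°):
cos H₀ = −tan(+52.6°) tan(-13.600°) = 0.3164, H₀ = 1.2488 rad.
Bracket: H₀ sin φ sin δ + cos φ cos δ sin H₀ = 1.2488×0.79441×-0.23514 + 0.60738×0.97196×0.94862 = -0.233273 + 0.560017 = 0.326744.
Q̄ = (S₀/π) × [bracket] = (1361/π) × 0.326744 = 141.55 W/m².
— Configuration B (φ=-45.2°):
cos H₀ = −tan(-45.2°) tan(-13.600°) = -0.2436, H₀ = 1.8169 rad.
Bracket: H₀ sin φ sin δ + cos φ cos δ sin H₀ = 1.8169×-0.70957×-0.23514 + 0.70463×0.97196×0.96987 = 0.303147 + 0.664237 = 0.967384.
Q̄ = (S₀/π) × [bracket] = (1361/π) × 0.967384 = 419.09 W/m².
Ratio Q̄_A / Q̄_B = 141.55 / 419.09 = 0.3378.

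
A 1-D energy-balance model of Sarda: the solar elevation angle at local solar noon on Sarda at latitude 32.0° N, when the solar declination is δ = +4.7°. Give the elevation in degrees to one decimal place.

At local noon the hour angle is zero, so the zenith angle equals |ϕ − δ| = |+32.0° − (+4.700°)| = 27.300°.
Elevation = 90° − 27.300° = 62.7°.

62.7°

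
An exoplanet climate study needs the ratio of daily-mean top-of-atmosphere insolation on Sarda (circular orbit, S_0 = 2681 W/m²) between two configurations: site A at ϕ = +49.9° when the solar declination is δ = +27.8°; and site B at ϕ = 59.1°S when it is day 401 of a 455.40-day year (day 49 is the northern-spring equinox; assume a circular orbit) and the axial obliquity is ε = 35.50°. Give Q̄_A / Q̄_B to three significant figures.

Q̄_A / Q̄_B ≈ 0.804

— Configuration A (ϕ=+49.9°):
cos h₀ = −tan(+49.9°) tan(+27.800°) = -0.6261, h₀ = 2.2474 rad.
Bracket: h₀ sin ϕ sin δ + cos ϕ cos δ sin h₀ = 2.2474×0.76492×0.46639 + 0.64412×0.88458×0.77973 = 0.801762 + 0.444271 = 1.246033.
Q̄ = (S_0/π) × [bracket] = (2681/π) × 1.246033 = 1063.4 W/m².
— Configuration B (ϕ=-59.1°):
Solar longitude: L_s = 360° × (401 − 49)/455.40 = 278.261°.
sin δ = sin 35.50° × sin 278.261° = -0.57468, so δ = -35.077°.
cos h₀ = −tan(-59.1°) tan(-35.077°) = -1.1733 ≤ −1 ⇒ polar day, h₀ = π.
Bracket: h₀ sin ϕ sin δ + cos ϕ cos δ sin h₀ = 3.1416×-0.85806×-0.57468 + 0.51354×0.81838×0.00000 = 1.549154 + 0.000000 = 1.549154.
Q̄ = (S_0/π) × [bracket] = (2681/π) × 1.549154 = 1322.0 W/m².
Ratio Q̄_A / Q̄_B = 1063.4 / 1322.0 = 0.8044.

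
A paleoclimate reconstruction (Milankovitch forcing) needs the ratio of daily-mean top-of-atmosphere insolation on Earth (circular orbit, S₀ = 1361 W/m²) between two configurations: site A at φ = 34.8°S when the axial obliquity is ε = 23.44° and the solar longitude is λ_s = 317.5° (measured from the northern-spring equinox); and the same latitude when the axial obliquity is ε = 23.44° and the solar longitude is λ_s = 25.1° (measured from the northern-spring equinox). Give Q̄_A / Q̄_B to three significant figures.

Q̄_A / Q̄_B ≈ 1.58

— Configuration A (φ=-34.8°):
Solar declination: sin δ = sin ε · sin λ_s = sin 23.44° × sin 317.5° = -0.26874, so δ = -15.589°.
cos H₀ = −tan(-34.8°) tan(-15.589°) = -0.1939, H₀ = 1.7659 rad.
Bracket: H₀ sin φ sin δ + cos φ cos δ sin H₀ = 1.7659×-0.57071×-0.26874 + 0.82115×0.96321×0.98102 = 0.270841 + 0.775928 = 1.046769.
Q̄ = (S₀/π) × [bracket] = (1361/π) × 1.046769 = 453.48 W/m².
— Configuration B (φ=-34.8°):
Solar declination: sin δ = sin ε · sin λ_s = sin 23.44° × sin 25.1° = 0.16874, so δ = +9.715°.
cos H₀ = −tan(-34.8°) tan(+9.715°) = 0.1190, H₀ = 1.4515 rad.
Bracket: H₀ sin φ sin δ + cos φ cos δ sin H₀ = 1.4515×-0.57071×0.16874 + 0.82115×0.98566×0.99290 = -0.139782 + 0.803628 = 0.663846.
Q̄ = (S₀/π) × [bracket] = (1361/π) × 0.663846 = 287.59 W/m².
Ratio Q̄_A / Q̄_B = 453.48 / 287.59 = 1.577.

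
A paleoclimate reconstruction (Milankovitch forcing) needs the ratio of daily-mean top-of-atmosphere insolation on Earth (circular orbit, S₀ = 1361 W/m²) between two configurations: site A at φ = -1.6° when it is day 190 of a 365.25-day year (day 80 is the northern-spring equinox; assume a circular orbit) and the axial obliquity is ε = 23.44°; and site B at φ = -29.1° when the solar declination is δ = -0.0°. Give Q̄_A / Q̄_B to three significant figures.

Q̄_A / Q̄_B ≈ 1.04

— Configuration A (φ=-1.6°):
Solar longitude: λ_s = 360° × (190 − 80)/365.25 = 108.419°.
sin δ = sin 23.44° × sin 108.419° = 0.37741, so δ = +22.173°.
cos H₀ = −tan(-1.6°) tan(+22.173°) = 0.0114, H₀ = 1.5594 rad.
Bracket: H₀ sin φ sin δ + cos φ cos δ sin H₀ = 1.5594×-0.02792×0.37741 + 0.99961×0.92605×0.99994 = -0.016432 + 0.925633 = 0.909201.
Q̄ = (S₀/π) × [bracket] = (1361/π) × 0.909201 = 393.88 W/m².
— Configuration B (φ=-29.1°):
cos H₀ = −tan(-29.1°) tan(-0.000°) = -0.0000, H₀ = 1.5708 rad.
Bracket: H₀ sin φ sin δ + cos φ cos δ sin H₀ = 1.5708×-0.48634×-0.00000 + 0.87377×1.00000×1.00000 = 0.000000 + 0.873770 = 0.873770.
Q̄ = (S₀/π) × [bracket] = (1361/π) × 0.873770 = 378.53 W/m².
Ratio Q̄_A / Q̄_B = 393.88 / 378.53 = 1.041.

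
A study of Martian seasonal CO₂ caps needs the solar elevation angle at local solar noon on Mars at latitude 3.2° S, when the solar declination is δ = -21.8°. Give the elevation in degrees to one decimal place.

71.4°

At local noon the hour angle is zero, so the zenith angle equals |φ − δ| = |-3.2° − (-21.800°)| = 18.600°.
Elevation = 90° − 18.600° = 71.4°.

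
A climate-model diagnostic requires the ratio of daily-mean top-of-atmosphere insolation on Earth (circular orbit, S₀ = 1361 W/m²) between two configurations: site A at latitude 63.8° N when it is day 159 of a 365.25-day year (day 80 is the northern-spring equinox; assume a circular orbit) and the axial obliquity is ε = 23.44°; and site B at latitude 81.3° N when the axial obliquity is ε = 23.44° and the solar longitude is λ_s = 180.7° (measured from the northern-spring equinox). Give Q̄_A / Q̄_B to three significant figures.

Q̄_A / Q̄_B ≈ 7.77

— Configuration A (φ=+63.8°):
Solar longitude: λ_s = 360° × (159 − 80)/365.25 = 77.864°.
sin δ = sin 23.44° × sin 77.864° = 0.38890, so δ = +22.886°.
cos H₀ = −tan(+63.8°) tan(+22.886°) = -0.8579, H₀ = 2.6019 rad.
Bracket: H₀ sin φ sin δ + cos φ cos δ sin H₀ = 2.6019×0.89726×0.38890 + 0.44151×0.92128×0.51385 = 0.907918 + 0.209011 = 1.116929.
Q̄ = (S₀/π) × [bracket] = (1361/π) × 1.116929 = 483.88 W/m².
— Configuration B (φ=+81.3°):
Solar declination: sin δ = sin ε · sin λ_s = sin 23.44° × sin 180.7° = -0.00486, so δ = -0.278°.
cos H₀ = −tan(+81.3°) tan(-0.278°) = 0.0318, H₀ = 1.5390 rad.
Bracket: H₀ sin φ sin δ + cos φ cos δ sin H₀ = 1.5390×0.98849×-0.00486 + 0.15126×0.99999×0.99950 = -0.007393 + 0.151183 = 0.143790.
Q̄ = (S₀/π) × [bracket] = (1361/π) × 0.143790 = 62.293 W/m².
Ratio Q̄_A / Q̄_B = 483.88 / 62.293 = 7.768.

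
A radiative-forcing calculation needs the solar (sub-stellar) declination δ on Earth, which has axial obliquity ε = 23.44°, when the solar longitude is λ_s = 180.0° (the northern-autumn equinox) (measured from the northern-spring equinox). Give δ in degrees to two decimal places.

sin δ = sin ε · sin λ_s = sin 23.44° × sin 180.0° = 0.000000.
δ = arcsin(0.000000) = +0.00°.

δ = +0.00°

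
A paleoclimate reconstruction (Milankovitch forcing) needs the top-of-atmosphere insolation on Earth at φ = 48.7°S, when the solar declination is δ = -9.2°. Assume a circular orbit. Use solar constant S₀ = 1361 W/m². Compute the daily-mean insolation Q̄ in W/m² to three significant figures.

Q̄ ≈ 369 W/m²

cos H₀ = −tan(-48.7°) tan(-9.200°) = -0.1844, H₀ = 1.7562 rad.
Bracket: H₀ sin φ sin δ + cos φ cos δ sin H₀ = 1.7562×-0.75126×-0.15988 + 0.66000×0.98714×0.98286 = 0.210940 + 0.640345 = 0.851285.
Q̄ = (S₀/π) × [bracket] = (1361/π) × 0.851285 = 368.8 W/m².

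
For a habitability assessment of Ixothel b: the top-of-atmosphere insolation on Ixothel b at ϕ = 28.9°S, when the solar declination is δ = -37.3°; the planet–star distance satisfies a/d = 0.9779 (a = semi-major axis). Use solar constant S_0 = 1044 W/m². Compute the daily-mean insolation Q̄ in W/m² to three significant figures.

Q̄ ≈ 387 W/m²

cos h₀ = −tan(-28.9°) tan(-37.300°) = -0.4205, h₀ = 2.0048 rad.
Bracket: h₀ sin ϕ sin δ + cos ϕ cos δ sin h₀ = 2.0048×-0.48328×-0.60599 + 0.87546×0.79547×0.90728 = 0.587131 + 0.631832 = 1.218963.
Inverse-square distance factor (a/d)² = 0.9779² = 0.956288.
Q̄ = (S_0/π) × 0.956288 × [bracket] = (1044/π) × 0.956288 × 1.218963 = 387.4 W/m².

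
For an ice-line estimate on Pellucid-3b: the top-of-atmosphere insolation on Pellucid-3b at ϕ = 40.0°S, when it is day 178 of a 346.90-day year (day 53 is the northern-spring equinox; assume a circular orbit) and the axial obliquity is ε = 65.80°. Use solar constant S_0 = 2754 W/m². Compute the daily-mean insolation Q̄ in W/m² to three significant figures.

Q̄ ≈ 33.0 W/m²

Solar longitude: L_s = 360° × (178 − 53)/346.90 = 129.720°.
sin δ = sin 65.80° × sin 129.720° = 0.70158, so δ = +44.554°.
cos h₀ = −tan(-40.0°) tan(+44.554°) = 0.8261, h₀ = 0.5986 rad.
Bracket: h₀ sin ϕ sin δ + cos ϕ cos δ sin h₀ = 0.5986×-0.64279×0.70158 + 0.76604×0.71259×0.56348 = -0.269950 + 0.307588 = 0.037638.
Q̄ = (S_0/π) × [bracket] = (2754/π) × 0.037638 = 32.99 W/m².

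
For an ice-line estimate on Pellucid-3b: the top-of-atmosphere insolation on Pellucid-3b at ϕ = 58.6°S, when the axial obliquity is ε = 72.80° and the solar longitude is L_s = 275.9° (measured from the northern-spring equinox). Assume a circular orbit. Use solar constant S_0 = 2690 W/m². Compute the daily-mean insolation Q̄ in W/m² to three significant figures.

Q̄ ≈ 2.18e+03 W/m²

Solar declination: sin δ = sin ε · sin L_s = sin 72.80° × sin 275.9° = -0.95022, so δ = -71.845°.
cos h₀ = −tan(-58.6°) tan(-71.845°) = -4.9961 ≤ −1 ⇒ polar day, h₀ = π.
Bracket: h₀ sin ϕ sin δ + cos ϕ cos δ sin h₀ = 3.1416×-0.85355×-0.95022 + 0.52101×0.31159×0.00000 = 2.548027 + 0.000000 = 2.548027.
Q̄ = (S_0/π) × [bracket] = (2690/π) × 2.548027 = 2182 W/m².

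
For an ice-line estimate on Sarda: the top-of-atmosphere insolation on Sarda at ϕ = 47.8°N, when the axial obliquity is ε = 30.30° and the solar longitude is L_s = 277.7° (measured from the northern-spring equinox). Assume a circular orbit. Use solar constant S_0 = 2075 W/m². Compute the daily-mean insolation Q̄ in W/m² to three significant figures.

Solar declination: sin δ = sin ε · sin L_s = sin 30.30° × sin 277.7° = -0.49998, so δ = -29.999°.
cos h₀ = −tan(+47.8°) tan(-29.999°) = 0.6367, h₀ = 0.8806 rad.
Bracket: h₀ sin ϕ sin δ + cos ϕ cos δ sin h₀ = 0.8806×0.74080×-0.49998 + 0.67172×0.86604×0.77112 = -0.326161 + 0.448589 = 0.122428.
Q̄ = (S_0/π) × [bracket] = (2075/π) × 0.122428 = 80.86 W/m².

Q̄ ≈ 80.9 W/m²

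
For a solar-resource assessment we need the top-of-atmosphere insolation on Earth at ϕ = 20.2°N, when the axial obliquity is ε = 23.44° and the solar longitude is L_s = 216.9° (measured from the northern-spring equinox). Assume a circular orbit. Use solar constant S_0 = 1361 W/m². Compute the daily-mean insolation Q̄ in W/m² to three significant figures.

Solar declination: sin δ = sin ε · sin L_s = sin 23.44° × sin 216.9° = -0.23884, so δ = -13.818°.
cos h₀ = −tan(+20.2°) tan(-13.818°) = 0.0905, h₀ = 1.4802 rad.
Bracket: h₀ sin ϕ sin δ + cos ϕ cos δ sin h₀ = 1.4802×0.34530×-0.23884 + 0.93849×0.97106×0.99590 = -0.122074 + 0.907594 = 0.785520.
Q̄ = (S_0/π) × [bracket] = (1361/π) × 0.785520 = 340.3 W/m².

Q̄ ≈ 340 W/m²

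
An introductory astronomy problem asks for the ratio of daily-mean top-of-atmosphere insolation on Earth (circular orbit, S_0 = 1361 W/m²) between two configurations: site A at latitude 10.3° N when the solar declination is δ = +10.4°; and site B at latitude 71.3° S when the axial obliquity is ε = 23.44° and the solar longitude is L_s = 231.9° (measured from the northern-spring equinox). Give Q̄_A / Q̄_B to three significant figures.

Q̄_A / Q̄_B ≈ 1.09

— Configuration A (ϕ=+10.3°):
cos h₀ = −tan(+10.3°) tan(+10.400°) = -0.0334, h₀ = 1.6042 rad.
Bracket: h₀ sin ϕ sin δ + cos ϕ cos δ sin h₀ = 1.6042×0.17880×0.18052 + 0.98389×0.98357×0.99944 = 0.051779 + 0.967183 = 1.018962.
Q̄ = (S_0/π) × [bracket] = (1361/π) × 1.018962 = 441.43 W/m².
— Configuration B (ϕ=-71.3°):
Solar declination: sin δ = sin ε · sin L_s = sin 23.44° × sin 231.9° = -0.31303, so δ = -18.242°.
cos h₀ = −tan(-71.3°) tan(-18.242°) = -0.9738, h₀ = 2.9120 rad.
Bracket: h₀ sin ϕ sin δ + cos ϕ cos δ sin h₀ = 2.9120×-0.94721×-0.31303 + 0.32061×0.94974×0.22759 = 0.863423 + 0.069300 = 0.932723.
Q̄ = (S_0/π) × [bracket] = (1361/π) × 0.932723 = 404.07 W/m².
Ratio Q̄_A / Q̄_B = 441.43 / 404.07 = 1.092.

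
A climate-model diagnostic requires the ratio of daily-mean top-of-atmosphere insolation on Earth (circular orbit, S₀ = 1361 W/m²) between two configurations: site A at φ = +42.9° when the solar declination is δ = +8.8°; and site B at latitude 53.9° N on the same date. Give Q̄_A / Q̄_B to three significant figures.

— Configuration A (φ=+42.9°):
cos H₀ = −tan(+42.9°) tan(+8.800°) = -0.1439, H₀ = 1.7152 rad.
Bracket: H₀ sin φ sin δ + cos φ cos δ sin H₀ = 1.7152×0.68072×0.15299 + 0.73254×0.98823×0.98960 = 0.178627 + 0.716389 = 0.895016.
Q̄ = (S₀/π) × [bracket] = (1361/π) × 0.895016 = 387.74 W/m².
— Configuration B (φ=+53.9°):
cos H₀ = −tan(+53.9°) tan(+8.800°) = -0.2123, H₀ = 1.7847 rad.
Bracket: H₀ sin φ sin δ + cos φ cos δ sin H₀ = 1.7847×0.80799×0.15299 + 0.58920×0.98823×0.97721 = 0.220615 + 0.568995 = 0.789610.
Q̄ = (S₀/π) × [bracket] = (1361/π) × 0.789610 = 342.07 W/m².
Ratio Q̄_A / Q̄_B = 387.74 / 342.07 = 1.134.

Q̄_A / Q̄_B ≈ 1.13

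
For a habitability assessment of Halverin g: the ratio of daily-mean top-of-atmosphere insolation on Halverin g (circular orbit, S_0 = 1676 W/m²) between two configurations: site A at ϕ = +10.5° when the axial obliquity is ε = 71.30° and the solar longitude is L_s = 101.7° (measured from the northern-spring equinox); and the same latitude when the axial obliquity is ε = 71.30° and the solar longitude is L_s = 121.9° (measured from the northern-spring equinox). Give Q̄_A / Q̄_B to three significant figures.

Q̄_A / Q̄_B ≈ 0.807

— Configuration A (ϕ=+10.5°):
Solar declination: sin δ = sin ε · sin L_s = sin 71.30° × sin 101.7° = 0.92753, so δ = +68.053°.
cos h₀ = −tan(+10.5°) tan(+68.053°) = -0.4600, h₀ = 2.0487 rad.
Bracket: h₀ sin ϕ sin δ + cos ϕ cos δ sin h₀ = 2.0487×0.18224×0.92753 + 0.98325×0.37375×0.88794 = 0.346298 + 0.326309 = 0.672607.
Q̄ = (S_0/π) × [bracket] = (1676/π) × 0.672607 = 358.83 W/m².
— Configuration B (ϕ=+10.5°):
Solar declination: sin δ = sin ε · sin L_s = sin 71.30° × sin 121.9° = 0.80415, so δ = +53.529°.
cos h₀ = −tan(+10.5°) tan(+53.529°) = -0.2507, h₀ = 1.8242 rad.
Bracket: h₀ sin ϕ sin δ + cos ϕ cos δ sin h₀ = 1.8242×0.18224×0.80415 + 0.98325×0.59442×0.96806 = 0.267333 + 0.565796 = 0.833129.
Q̄ = (S_0/π) × [bracket] = (1676/π) × 0.833129 = 444.46 W/m².
Ratio Q̄_A / Q̄_B = 358.83 / 444.46 = 0.8073.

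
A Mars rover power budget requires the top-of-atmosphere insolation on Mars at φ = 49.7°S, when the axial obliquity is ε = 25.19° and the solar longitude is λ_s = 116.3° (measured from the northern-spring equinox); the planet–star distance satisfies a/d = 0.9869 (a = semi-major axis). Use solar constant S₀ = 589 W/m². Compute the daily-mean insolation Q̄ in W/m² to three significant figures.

Q̄ ≈ 38.9 W/m²

Solar declination: sin δ = sin ε · sin λ_s = sin 25.19° × sin 116.3° = 0.38156, so δ = +22.431°.
cos H₀ = −tan(-49.7°) tan(+22.431°) = 0.4868, H₀ = 1.0624 rad.
Bracket: H₀ sin φ sin δ + cos φ cos δ sin H₀ = 1.0624×-0.76267×0.38156 + 0.64679×0.92434×0.87354 = -0.309163 + 0.522249 = 0.213086.
Inverse-square distance factor (a/d)² = 0.9869² = 0.973972.
Q̄ = (S₀/π) × 0.973972 × [bracket] = (589/π) × 0.973972 × 0.213086 = 38.91 W/m².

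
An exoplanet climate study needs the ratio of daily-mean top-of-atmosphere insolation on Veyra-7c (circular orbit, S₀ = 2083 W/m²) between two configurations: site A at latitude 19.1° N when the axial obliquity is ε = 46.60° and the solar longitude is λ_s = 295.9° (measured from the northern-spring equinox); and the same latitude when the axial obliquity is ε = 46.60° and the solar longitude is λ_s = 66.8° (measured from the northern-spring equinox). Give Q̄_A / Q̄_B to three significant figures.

— Configuration A (φ=+19.1°):
Solar declination: sin δ = sin ε · sin λ_s = sin 46.60° × sin 295.9° = -0.65360, so δ = -40.813°.
cos H₀ = −tan(+19.1°) tan(-40.813°) = 0.2990, H₀ = 1.2671 rad.
Bracket: H₀ sin φ sin δ + cos φ cos δ sin H₀ = 1.2671×0.32722×-0.65360 + 0.94495×0.75684×0.95424 = -0.270996 + 0.682450 = 0.411454.
Q̄ = (S₀/π) × [bracket] = (2083/π) × 0.411454 = 272.81 W/m².
— Configuration B (φ=+19.1°):
Solar declination: sin δ = sin ε · sin λ_s = sin 46.60° × sin 66.8° = 0.66782, so δ = +41.899°.
cos H₀ = −tan(+19.1°) tan(+41.899°) = -0.3107, H₀ = 1.8867 rad.
Bracket: H₀ sin φ sin δ + cos φ cos δ sin H₀ = 1.8867×0.32722×0.66782 + 0.94495×0.74432×0.95051 = 0.412289 + 0.668537 = 1.080826.
Q̄ = (S₀/π) × [bracket] = (2083/π) × 1.080826 = 716.63 W/m².
Ratio Q̄_A / Q̄_B = 272.81 / 716.63 = 0.3807.

Q̄_A / Q̄_B ≈ 0.381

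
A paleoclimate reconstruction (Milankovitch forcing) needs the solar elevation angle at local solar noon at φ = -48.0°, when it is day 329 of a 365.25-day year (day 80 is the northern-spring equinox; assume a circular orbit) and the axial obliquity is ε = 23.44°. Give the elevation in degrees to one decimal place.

63.2°

Solar longitude: λ_s = 360° × (329 − 80)/365.25 = 245.421°.
sin δ = sin 23.44° × sin 245.421° = -0.36174, so δ = -21.207°.
At local noon the hour angle is zero, so the zenith angle equals |φ − δ| = |-48.0° − (-21.207°)| = 26.793°.
Elevation = 90° − 26.793° = 63.2°.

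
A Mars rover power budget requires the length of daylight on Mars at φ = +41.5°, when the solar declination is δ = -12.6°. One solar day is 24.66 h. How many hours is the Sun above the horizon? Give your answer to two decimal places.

cos H₀ = −tan φ · tan δ = −tan(+41.5°) × tan(-12.600°) = 0.1978, so H₀ = 1.3717 rad = 78.59°.
Daylight = 2H₀/(2π) × 24.66 h = (1.3717/π) × 24.66 = 10.77 h.

10.77 h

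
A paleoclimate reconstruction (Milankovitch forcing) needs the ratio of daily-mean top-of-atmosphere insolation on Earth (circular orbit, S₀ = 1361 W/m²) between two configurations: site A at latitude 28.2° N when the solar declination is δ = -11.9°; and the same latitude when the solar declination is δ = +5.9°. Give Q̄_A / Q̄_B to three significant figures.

— Configuration A (φ=+28.2°):
cos H₀ = −tan(+28.2°) tan(-11.900°) = 0.1130, H₀ = 1.4576 rad.
Bracket: H₀ sin φ sin δ + cos φ cos δ sin H₀ = 1.4576×0.47255×-0.20620 + 0.88130×0.97851×0.99360 = -0.142028 + 0.856842 = 0.714814.
Q̄ = (S₀/π) × [bracket] = (1361/π) × 0.714814 = 309.67 W/m².
— Configuration B (φ=+28.2°):
cos H₀ = −tan(+28.2°) tan(+5.900°) = -0.0554, H₀ = 1.6262 rad.
Bracket: H₀ sin φ sin δ + cos φ cos δ sin H₀ = 1.6262×0.47255×0.10279 + 0.88130×0.99470×0.99846 = 0.078990 + 0.875279 = 0.954269.
Q̄ = (S₀/π) × [bracket] = (1361/π) × 0.954269 = 413.41 W/m².
Ratio Q̄_A / Q̄_B = 309.67 / 413.41 = 0.7491.

Q̄_A / Q̄_B ≈ 0.749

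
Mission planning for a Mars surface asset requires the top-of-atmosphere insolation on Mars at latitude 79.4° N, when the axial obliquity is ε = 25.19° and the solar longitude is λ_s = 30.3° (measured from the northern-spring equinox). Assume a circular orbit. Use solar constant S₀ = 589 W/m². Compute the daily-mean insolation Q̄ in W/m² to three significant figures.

Q̄ ≈ 124 W/m²

Solar declination: sin δ = sin ε · sin λ_s = sin 25.19° × sin 30.3° = 0.21474, so δ = +12.400°.
cos H₀ = −tan(+79.4°) tan(+12.400°) = -1.1748 ≤ −1 ⇒ polar day, H₀ = π.
Bracket: H₀ sin φ sin δ + cos φ cos δ sin H₀ = 3.1416×0.98294×0.21474 + 0.18395×0.97667×0.00000 = 0.663118 + 0.000000 = 0.663118.
Q̄ = (S₀/π) × [bracket] = (589/π) × 0.663118 = 124.3 W/m².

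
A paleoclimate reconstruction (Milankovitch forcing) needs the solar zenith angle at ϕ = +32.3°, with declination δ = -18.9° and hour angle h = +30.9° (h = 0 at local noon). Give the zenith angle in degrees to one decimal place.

θ_z = 59.1°

cos θ_z = sin ϕ sin δ + cos ϕ cos δ cos h = -0.173086 + 0.686186 = 0.513100.
θ_z = arccos(0.513100) = 59.1°.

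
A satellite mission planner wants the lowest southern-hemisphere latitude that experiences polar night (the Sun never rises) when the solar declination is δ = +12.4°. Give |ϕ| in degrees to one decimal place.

Polar night requires cos h₀ = −tan ϕ tan δ ≥ 1, i.e. tan ϕ tan δ ≤ −1.
The boundary is |tan ϕ| · |tan δ| = 1, so |ϕ| = 90° − |δ| = 90° − 12.4° = 77.6° in the southern hemisphere.

|ϕ| = 77.6°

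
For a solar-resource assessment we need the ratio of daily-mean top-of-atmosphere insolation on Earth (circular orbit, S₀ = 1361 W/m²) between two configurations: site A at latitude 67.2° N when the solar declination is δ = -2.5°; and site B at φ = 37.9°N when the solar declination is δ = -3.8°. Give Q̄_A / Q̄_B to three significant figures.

— Configuration A (φ=+67.2°):
cos H₀ = −tan(+67.2°) tan(-2.500°) = 0.1039, H₀ = 1.4667 rad.
Bracket: H₀ sin φ sin δ + cos φ cos δ sin H₀ = 1.4667×0.92186×-0.04362 + 0.38752×0.99905×0.99459 = -0.058978 + 0.385057 = 0.326079.
Q̄ = (S₀/π) × [bracket] = (1361/π) × 0.326079 = 141.26 W/m².
— Configuration B (φ=+37.9°):
cos H₀ = −tan(+37.9°) tan(-3.800°) = 0.0517, H₀ = 1.5191 rad.
Bracket: H₀ sin φ sin δ + cos φ cos δ sin H₀ = 1.5191×0.61429×-0.06627 + 0.78908×0.99780×0.99866 = -0.061841 + 0.786289 = 0.724448.
Q̄ = (S₀/π) × [bracket] = (1361/π) × 0.724448 = 313.85 W/m².
Ratio Q̄_A / Q̄_B = 141.26 / 313.85 = 0.4501.

Q̄_A / Q̄_B ≈ 0.450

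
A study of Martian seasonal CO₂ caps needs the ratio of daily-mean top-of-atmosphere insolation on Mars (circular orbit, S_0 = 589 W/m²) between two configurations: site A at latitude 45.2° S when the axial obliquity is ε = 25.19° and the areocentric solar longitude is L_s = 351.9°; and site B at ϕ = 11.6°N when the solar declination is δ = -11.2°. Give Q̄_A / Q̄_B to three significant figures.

— Configuration A (ϕ=-45.2°):
sin δ = sin 25.19° × sin 351.9° = -0.05997, so δ = -3.438°.
cos h₀ = −tan(-45.2°) tan(-3.438°) = -0.0605, h₀ = 1.6313 rad.
Bracket: h₀ sin ϕ sin δ + cos ϕ cos δ sin h₀ = 1.6313×-0.70957×-0.05997 + 0.70463×0.99820×0.99817 = 0.069417 + 0.702075 = 0.771492.
Q̄ = (S_0/π) × [bracket] = (589/π) × 0.771492 = 144.64 W/m².
— Configuration B (ϕ=+11.6°):
cos h₀ = −tan(+11.6°) tan(-11.200°) = 0.0406, h₀ = 1.5301 rad.
Bracket: h₀ sin ϕ sin δ + cos ϕ cos δ sin h₀ = 1.5301×0.20108×-0.19423 + 0.97958×0.98096×0.99917 = -0.059759 + 0.960131 = 0.900372.
Q̄ = (S_0/π) × [bracket] = (589/π) × 0.900372 = 168.81 W/m².
Ratio Q̄_A / Q̄_B = 144.64 / 168.81 = 0.8568.

Q̄_A / Q̄_B ≈ 0.857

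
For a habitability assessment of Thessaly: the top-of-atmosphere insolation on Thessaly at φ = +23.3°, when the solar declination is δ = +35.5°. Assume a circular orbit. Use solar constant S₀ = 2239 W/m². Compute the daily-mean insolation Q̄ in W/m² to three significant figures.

cos H₀ = −tan(+23.3°) tan(+35.500°) = -0.3072, H₀ = 1.8830 rad.
Bracket: H₀ sin φ sin δ + cos φ cos δ sin H₀ = 1.8830×0.39555×0.58070 + 0.91845×0.81412×0.95165 = 0.432517 + 0.711576 = 1.144093.
Q̄ = (S₀/π) × [bracket] = (2239/π) × 1.144093 = 815.4 W/m².

Q̄ ≈ 815 W/m²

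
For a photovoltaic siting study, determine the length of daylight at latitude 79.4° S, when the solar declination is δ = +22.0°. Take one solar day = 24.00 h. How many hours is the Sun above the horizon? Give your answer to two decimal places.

cos H₀ = −tan φ · tan δ = 2.1589 ≥ 1, so the Sun never rises (polar night) and H₀ = 0.
Daylight = 2H₀/(2π) × 24.00 h = (0.0000/π) × 24.00 = 0.00 h.

0.00 h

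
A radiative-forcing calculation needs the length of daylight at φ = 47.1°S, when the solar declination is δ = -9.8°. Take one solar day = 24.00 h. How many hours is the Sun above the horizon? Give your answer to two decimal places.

13.43 h

cos H₀ = −tan φ · tan δ = −tan(-47.1°) × tan(-9.800°) = -0.1859, so H₀ = 1.7578 rad = 100.71°.
Daylight = 2H₀/(2π) × 24.00 h = (1.7578/π) × 24.00 = 13.43 h.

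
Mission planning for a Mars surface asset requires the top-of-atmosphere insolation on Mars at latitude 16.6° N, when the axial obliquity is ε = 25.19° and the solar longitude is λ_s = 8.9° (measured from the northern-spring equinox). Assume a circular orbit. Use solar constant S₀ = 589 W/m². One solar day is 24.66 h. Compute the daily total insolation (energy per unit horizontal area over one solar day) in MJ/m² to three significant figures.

Solar declination: sin δ = sin ε · sin λ_s = sin 25.19° × sin 8.9° = 0.06585, so δ = +3.776°.
cos H₀ = −tan(+16.6°) tan(+3.776°) = -0.0197, H₀ = 1.5905 rad.
Bracket: H₀ sin φ sin δ + cos φ cos δ sin H₀ = 1.5905×0.28569×0.06585 + 0.95832×0.99783×0.99981 = 0.029922 + 0.956059 = 0.985981.
Q̄ = (S₀/π) × [bracket] = (589/π) × 0.985981 = 184.86 W/m².
Daily total = Q̄ × 24.66 h × 3600 s/h = 184.86 × 24.66 × 3600 / 10⁶ = 16.41 MJ/m².

16.4 MJ/m²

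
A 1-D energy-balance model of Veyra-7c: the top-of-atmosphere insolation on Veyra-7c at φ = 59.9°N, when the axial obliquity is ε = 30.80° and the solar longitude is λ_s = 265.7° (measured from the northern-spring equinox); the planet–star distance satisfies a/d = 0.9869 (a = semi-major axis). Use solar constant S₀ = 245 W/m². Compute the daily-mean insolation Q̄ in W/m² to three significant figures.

Q̄ ≈ 0.00 W/m²

Solar declination: sin δ = sin ε · sin λ_s = sin 30.80° × sin 265.7° = -0.51060, so δ = -30.704°.
cos H₀ = −tan(+59.9°) tan(-30.704°) = 1.0244 ≥ 1 ⇒ polar night, H₀ = 0 and Q̄ = 0.
Inverse-square distance factor (a/d)² = 0.9869² = 0.973972.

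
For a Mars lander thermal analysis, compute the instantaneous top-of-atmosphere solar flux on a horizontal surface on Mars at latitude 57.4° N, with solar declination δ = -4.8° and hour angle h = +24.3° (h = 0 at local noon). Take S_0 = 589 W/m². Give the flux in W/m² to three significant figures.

247 W/m²

cos θ_z = sin ϕ sin δ + cos ϕ cos δ cos h = -0.070495 + 0.489315 = 0.418820.
Flux = S_0 · cos θ_z = 589 × 0.418820 = 246.7 W/m².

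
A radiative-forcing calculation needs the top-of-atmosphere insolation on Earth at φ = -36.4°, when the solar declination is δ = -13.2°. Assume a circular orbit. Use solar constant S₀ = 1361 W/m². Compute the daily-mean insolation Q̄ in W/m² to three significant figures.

cos H₀ = −tan(-36.4°) tan(-13.200°) = -0.1729, H₀ = 1.7446 rad.
Bracket: H₀ sin φ sin δ + cos φ cos δ sin H₀ = 1.7446×-0.59342×-0.22835 + 0.80489×0.97358×0.98494 = 0.236406 + 0.771823 = 1.008229.
Q̄ = (S₀/π) × [bracket] = (1361/π) × 1.008229 = 436.8 W/m².

Q̄ ≈ 437 W/m²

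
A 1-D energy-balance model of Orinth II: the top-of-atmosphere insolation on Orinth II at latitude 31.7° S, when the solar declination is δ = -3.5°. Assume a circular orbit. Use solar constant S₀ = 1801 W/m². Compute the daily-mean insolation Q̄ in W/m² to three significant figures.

cos H₀ = −tan(-31.7°) tan(-3.500°) = -0.0378, H₀ = 1.6086 rad.
Bracket: H₀ sin φ sin δ + cos φ cos δ sin H₀ = 1.6086×-0.52547×-0.06105 + 0.85081×0.99813×0.99929 = 0.051604 + 0.848616 = 0.900220.
Q̄ = (S₀/π) × [bracket] = (1801/π) × 0.900220 = 516.1 W/m².

Q̄ ≈ 516 W/m²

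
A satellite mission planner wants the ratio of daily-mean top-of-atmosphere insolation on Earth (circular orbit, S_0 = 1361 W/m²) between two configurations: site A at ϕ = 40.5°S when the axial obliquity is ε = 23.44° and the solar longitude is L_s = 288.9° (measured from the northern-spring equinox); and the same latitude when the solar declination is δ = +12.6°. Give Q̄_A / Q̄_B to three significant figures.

Q̄_A / Q̄_B ≈ 2.12

— Configuration A (ϕ=-40.5°):
Solar declination: sin δ = sin ε · sin L_s = sin 23.44° × sin 288.9° = -0.37634, so δ = -22.107°.
cos h₀ = −tan(-40.5°) tan(-22.107°) = -0.3469, h₀ = 1.9251 rad.
Bracket: h₀ sin ϕ sin δ + cos ϕ cos δ sin h₀ = 1.9251×-0.64945×-0.37634 + 0.76041×0.92648×0.93789 = 0.470521 + 0.660748 = 1.131269.
Q̄ = (S_0/π) × [bracket] = (1361/π) × 1.131269 = 490.09 W/m².
— Configuration B (ϕ=-40.5°):
cos h₀ = −tan(-40.5°) tan(+12.600°) = 0.1909, h₀ = 1.3787 rad.
Bracket: h₀ sin ϕ sin δ + cos ϕ cos δ sin h₀ = 1.3787×-0.64945×0.21814 + 0.76041×0.97592×0.98161 = -0.195322 + 0.728452 = 0.533130.
Q̄ = (S_0/π) × [bracket] = (1361/π) × 0.533130 = 230.96 W/m².
Ratio Q̄_A / Q̄_B = 490.09 / 230.96 = 2.122.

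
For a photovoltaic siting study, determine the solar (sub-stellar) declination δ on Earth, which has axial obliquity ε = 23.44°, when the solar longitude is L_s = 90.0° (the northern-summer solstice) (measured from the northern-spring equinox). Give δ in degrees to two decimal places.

δ = +23.44°

sin δ = sin ε · sin L_s = sin 23.44° × sin 90.0° = 0.397789.
δ = arcsin(0.397789) = +23.44°.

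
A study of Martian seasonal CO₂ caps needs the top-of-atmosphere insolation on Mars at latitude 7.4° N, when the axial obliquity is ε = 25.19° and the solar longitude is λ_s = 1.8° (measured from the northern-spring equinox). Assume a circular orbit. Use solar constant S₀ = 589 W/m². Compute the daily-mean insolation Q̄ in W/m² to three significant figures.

Solar declination: sin δ = sin ε · sin λ_s = sin 25.19° × sin 1.8° = 0.01337, so δ = +0.766°.
cos H₀ = −tan(+7.4°) tan(+0.766°) = -0.0017, H₀ = 1.5725 rad.
Bracket: H₀ sin φ sin δ + cos φ cos δ sin H₀ = 1.5725×0.12880×0.01337 + 0.99167×0.99991×1.00000 = 0.002708 + 0.991581 = 0.994289.
Q̄ = (S₀/π) × [bracket] = (589/π) × 0.994289 = 186.4 W/m².

Q̄ ≈ 186 W/m²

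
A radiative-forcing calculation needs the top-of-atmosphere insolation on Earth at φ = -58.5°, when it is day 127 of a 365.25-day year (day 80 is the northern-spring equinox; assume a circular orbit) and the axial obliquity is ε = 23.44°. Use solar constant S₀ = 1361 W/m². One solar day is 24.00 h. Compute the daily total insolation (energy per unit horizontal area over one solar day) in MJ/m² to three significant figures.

Solar longitude: λ_s = 360° × (127 − 80)/365.25 = 46.324°.
sin δ = sin 23.44° × sin 46.324° = 0.28771, so δ = +16.721°.
cos H₀ = −tan(-58.5°) tan(+16.721°) = 0.4902, H₀ = 1.0585 rad.
Bracket: H₀ sin φ sin δ + cos φ cos δ sin H₀ = 1.0585×-0.85264×0.28771 + 0.52250×0.95772×0.87160 = -0.259664 + 0.436156 = 0.176492.
Q̄ = (S₀/π) × [bracket] = (1361/π) × 0.176492 = 76.460 W/m².
Daily total = Q̄ × 24.00 h × 3600 s/h = 76.460 × 24.00 × 3600 / 10⁶ = 6.606 MJ/m².

6.61 MJ/m²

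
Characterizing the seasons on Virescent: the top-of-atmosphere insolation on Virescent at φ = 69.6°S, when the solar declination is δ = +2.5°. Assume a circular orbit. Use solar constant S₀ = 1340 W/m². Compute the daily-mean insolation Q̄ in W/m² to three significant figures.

cos H₀ = −tan(-69.6°) tan(+2.500°) = 0.1174, H₀ = 1.4531 rad.
Bracket: H₀ sin φ sin δ + cos φ cos δ sin H₀ = 1.4531×-0.93728×0.04362 + 0.34857×0.99905×0.99308 = -0.059409 + 0.345829 = 0.286420.
Q̄ = (S₀/π) × [bracket] = (1340/π) × 0.286420 = 122.2 W/m².

Q̄ ≈ 122 W/m²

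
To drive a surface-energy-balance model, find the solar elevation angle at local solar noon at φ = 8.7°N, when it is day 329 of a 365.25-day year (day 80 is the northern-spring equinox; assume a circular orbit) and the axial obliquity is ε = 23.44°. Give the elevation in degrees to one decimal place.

60.1°

Solar longitude: λ_s = 360° × (329 − 80)/365.25 = 245.421°.
sin δ = sin 23.44° × sin 245.421° = -0.36174, so δ = -21.207°.
At local noon the hour angle is zero, so the zenith angle equals |φ − δ| = |+8.7° − (-21.207°)| = 29.907°.
Elevation = 90° − 29.907° = 60.1°.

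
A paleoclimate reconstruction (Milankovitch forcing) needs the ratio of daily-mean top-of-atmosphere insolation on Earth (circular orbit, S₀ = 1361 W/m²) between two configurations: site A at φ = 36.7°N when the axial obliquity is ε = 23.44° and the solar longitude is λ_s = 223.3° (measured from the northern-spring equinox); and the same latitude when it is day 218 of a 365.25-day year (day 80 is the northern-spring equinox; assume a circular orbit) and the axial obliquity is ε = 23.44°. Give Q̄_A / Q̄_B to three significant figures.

Q̄_A / Q̄_B ≈ 0.508

— Configuration A (φ=+36.7°):
Solar declination: sin δ = sin ε · sin λ_s = sin 23.44° × sin 223.3° = -0.27281, so δ = -15.832°.
cos H₀ = −tan(+36.7°) tan(-15.832°) = 0.2114, H₀ = 1.3578 rad.
Bracket: H₀ sin φ sin δ + cos φ cos δ sin H₀ = 1.3578×0.59763×-0.27281 + 0.80178×0.96207×0.97741 = -0.221375 + 0.753943 = 0.532568.
Q̄ = (S₀/π) × [bracket] = (1361/π) × 0.532568 = 230.72 W/m².
— Configuration B (φ=+36.7°):
Solar longitude: λ_s = 360° × (218 − 80)/365.25 = 136.016°.
sin δ = sin 23.44° × sin 136.016° = 0.27625, so δ = +16.036°.
cos H₀ = −tan(+36.7°) tan(+16.036°) = -0.2142, H₀ = 1.7867 rad.
Bracket: H₀ sin φ sin δ + cos φ cos δ sin H₀ = 1.7867×0.59763×0.27625 + 0.80178×0.96109×0.97678 = 0.294976 + 0.752690 = 1.047666.
Q̄ = (S₀/π) × [bracket] = (1361/π) × 1.047666 = 453.87 W/m².
Ratio Q̄_A / Q̄_B = 230.72 / 453.87 = 0.5083.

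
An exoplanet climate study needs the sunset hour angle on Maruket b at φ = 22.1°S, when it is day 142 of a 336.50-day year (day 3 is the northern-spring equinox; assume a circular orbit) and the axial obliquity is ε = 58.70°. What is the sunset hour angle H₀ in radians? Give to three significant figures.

Solar longitude: λ_s = 360° × (142 − 3)/336.50 = 148.707°.
sin δ = sin 58.70° × sin 148.707° = 0.44381, so δ = +26.348°.
cos H₀ = −tan φ · tan δ = −tan(-22.1°) × tan(+26.348°) = 0.2011, so H₀ = 1.3683 rad = 78.40°.

H₀ = 1.37 rad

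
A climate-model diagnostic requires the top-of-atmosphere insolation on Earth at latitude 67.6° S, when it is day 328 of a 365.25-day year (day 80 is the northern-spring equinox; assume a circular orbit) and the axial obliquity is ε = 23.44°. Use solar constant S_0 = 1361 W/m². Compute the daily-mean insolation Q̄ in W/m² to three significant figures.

Solar longitude: L_s = 360° × (328 − 80)/365.25 = 244.435°.
sin δ = sin 23.44° × sin 244.435° = -0.35884, so δ = -21.029°.
cos h₀ = −tan(-67.6°) tan(-21.029°) = -0.9327, h₀ = 2.7728 rad.
Bracket: h₀ sin ϕ sin δ + cos ϕ cos δ sin h₀ = 2.7728×-0.92455×-0.35884 + 0.38107×0.93340×0.36054 = 0.919919 + 0.128241 = 1.048160.
Q̄ = (S_0/π) × [bracket] = (1361/π) × 1.048160 = 454.1 W/m².

Q̄ ≈ 454 W/m²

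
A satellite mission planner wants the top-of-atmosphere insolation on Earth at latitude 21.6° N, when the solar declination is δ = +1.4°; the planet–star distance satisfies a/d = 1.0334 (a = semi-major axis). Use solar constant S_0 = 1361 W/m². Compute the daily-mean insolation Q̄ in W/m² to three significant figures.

cos h₀ = −tan(+21.6°) tan(+1.400°) = -0.0097, h₀ = 1.5805 rad.
Bracket: h₀ sin ϕ sin δ + cos ϕ cos δ sin h₀ = 1.5805×0.36812×0.02443 + 0.92978×0.99970×0.99995 = 0.014214 + 0.929455 = 0.943669.
Inverse-square distance factor (a/d)² = 1.0334² = 1.067916.
Q̄ = (S_0/π) × 1.067916 × [bracket] = (1361/π) × 1.067916 × 0.943669 = 436.6 W/m².

Q̄ ≈ 437 W/m²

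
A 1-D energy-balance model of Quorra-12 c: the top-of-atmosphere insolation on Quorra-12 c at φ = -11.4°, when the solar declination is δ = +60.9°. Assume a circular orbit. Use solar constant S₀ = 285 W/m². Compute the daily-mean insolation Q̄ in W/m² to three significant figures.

cos H₀ = −tan(-11.4°) tan(+60.900°) = 0.3623, H₀ = 1.2001 rad.
Bracket: H₀ sin φ sin δ + cos φ cos δ sin H₀ = 1.2001×-0.19766×0.87377 + 0.98027×0.48634×0.93207 = -0.207269 + 0.444359 = 0.237090.
Q̄ = (S₀/π) × [bracket] = (285/π) × 0.237090 = 21.51 W/m².

Q̄ ≈ 21.5 W/m²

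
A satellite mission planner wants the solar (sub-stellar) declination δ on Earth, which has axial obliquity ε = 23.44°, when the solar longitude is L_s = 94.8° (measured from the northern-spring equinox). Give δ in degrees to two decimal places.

δ = +23.35°

sin δ = sin ε · sin L_s = sin 23.44° × sin 94.8° = 0.396393.
δ = arcsin(0.396393) = +23.35°.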